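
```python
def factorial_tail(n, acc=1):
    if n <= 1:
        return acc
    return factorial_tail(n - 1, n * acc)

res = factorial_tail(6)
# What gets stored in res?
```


factorial_tail(6, 1)
= factorial_tail(5, 6 * 1) = factorial_tail(5, 6)
= factorial_tail(4, 5 * 6) = factorial_tail(4, 30)
= factorial_tail(3, 4 * 30) = factorial_tail(3, 120)
= factorial_tail(2, 3 * 120) = factorial_tail(2, 360)
= factorial_tail(1, 2 * 360) = factorial_tail(1, 720)
n <= 1, return acc = 720


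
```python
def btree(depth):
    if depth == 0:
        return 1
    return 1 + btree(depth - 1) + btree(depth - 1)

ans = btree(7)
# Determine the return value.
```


btree(7)
= 1 + btree(6) + btree(6)
= 1 + 2 * btree(6)
btree(k) = 2^(k+1) - 1
btree(0) = 1
btree(1) = 3
btree(2) = 7
btree(3) = 15
btree(4) = 31
btree(7) = 2^8 - 1 = 255


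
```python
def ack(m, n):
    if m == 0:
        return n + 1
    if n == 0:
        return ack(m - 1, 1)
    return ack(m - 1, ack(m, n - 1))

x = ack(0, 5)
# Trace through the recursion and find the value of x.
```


ack(0, 5)
m == 0: return 5 + 1 = 6
= 6


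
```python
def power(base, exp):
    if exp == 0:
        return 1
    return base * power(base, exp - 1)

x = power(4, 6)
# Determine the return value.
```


power(4, 6)
= 4 * power(4, 5)
= 4 * 4 * power(4, 4)
= 4 * 4 * 4 * power(4, 3)
= 4 * 4 * 4 * 4 * power(4, 2)
= 4 * 4 * 4 * 4 * 4 * power(4, 1)
= 4 * 4 * 4 * 4 * 4 * 4 * power(4, 0)
= 4 * 4 * 4 * 4 * 4 * 4 * 1
= 4096


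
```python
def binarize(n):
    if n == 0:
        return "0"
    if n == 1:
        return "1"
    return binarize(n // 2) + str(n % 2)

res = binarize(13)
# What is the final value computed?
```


binarize(13)
= binarize(6) + "1"
= binarize(3) + "0" + "1"
= binarize(1) + "1" + "0" + "1"
= "1" + "1" + "0" + "1"
= "1101"


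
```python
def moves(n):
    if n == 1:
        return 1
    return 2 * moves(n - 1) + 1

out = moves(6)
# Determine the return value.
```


moves(6)
= 2 * moves(5) + 1
= 2 * (2 * moves(4) + 1) + 1
= 2 * (2 * (2 * moves(3) + 1) + 1) + 1
= 2 * (2 * (2 * (2 * moves(2) + 1) + 1) + 1) + 1
= 2 * (2 * (2 * (2 * (2 * moves(1) + 1) + 1) + 1) + 1) + 1
Now compute bottom-up:
moves(1) = 1
moves(2) = 2 * 1 + 1 = 3
moves(3) = 2 * 3 + 1 = 7
moves(4) = 2 * 7 + 1 = 15
moves(5) = 2 * 15 + 1 = 31
moves(6) = 2 * 31 + 1 = 63
= 63


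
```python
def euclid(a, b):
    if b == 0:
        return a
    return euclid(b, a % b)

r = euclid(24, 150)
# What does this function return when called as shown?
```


euclid(24, 150)
= euclid(150, 24 % 150) = euclid(150, 24)
= euclid(24, 150 % 24) = euclid(24, 6)
= euclid(6, 24 % 6) = euclid(6, 0)
b == 0, return a = 6


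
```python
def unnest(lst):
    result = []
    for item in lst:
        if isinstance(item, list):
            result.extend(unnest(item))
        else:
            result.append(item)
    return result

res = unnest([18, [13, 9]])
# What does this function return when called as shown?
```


unnest([18, [13, 9]])
Processing each element:
  18 is not a list -> append 18
  [13, 9] is a list -> unnest recursively -> [13, 9]
= [18, 13, 9]


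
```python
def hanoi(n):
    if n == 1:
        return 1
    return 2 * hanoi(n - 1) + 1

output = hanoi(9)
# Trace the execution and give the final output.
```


hanoi(9)
= 2 * hanoi(8) + 1
= 2 * (2 * hanoi(7) + 1) + 1
= 2 * (2 * (2 * hanoi(6) + 1) + 1) + 1
= 2 * (2 * (2 * (2 * hanoi(5) + 1) + 1) + 1) + 1
= 2 * (2 * (2 * (2 * (2 * hanoi(4) + 1) + 1) + 1) + 1) + 1
= 2 * (2 * (2 * (2 * (2 * (2 * hanoi(3) + 1) + 1) + 1) + 1) + 1) + 1
= 2 * (2 * (2 * (2 * (2 * (2 * (2 * hanoi(2) + 1) + 1) + 1) + 1) + 1) + 1) + 1
= 2 * (2 * (2 * (2 * (2 * (2 * (2 * (2 * hanoi(1) + 1) + 1) + 1) + 1) + 1) + 1) + 1) + 1
Now compute bottom-up:
hanoi(1) = 1
hanoi(2) = 2 * 1 + 1 = 3
hanoi(3) = 2 * 3 + 1 = 7
hanoi(4) = 2 * 7 + 1 = 15
hanoi(5) = 2 * 15 + 1 = 31
hanoi(6) = 2 * 31 + 1 = 63
hanoi(7) = 2 * 63 + 1 = 127
hanoi(8) = 2 * 127 + 1 = 255
hanoi(9) = 2 * 255 + 1 = 511
= 511


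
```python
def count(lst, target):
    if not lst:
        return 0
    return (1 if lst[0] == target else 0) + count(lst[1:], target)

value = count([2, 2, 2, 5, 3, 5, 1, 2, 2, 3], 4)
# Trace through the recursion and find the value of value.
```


count([2, 2, 2, 5, 3, 5, 1, 2, 2, 3], 4)
lst[0]=2 != 4: 0 + count([2, 2, 5, 3, 5, 1, 2, 2, 3], 4)
lst[0]=2 != 4: 0 + count([2, 5, 3, 5, 1, 2, 2, 3], 4)
lst[0]=2 != 4: 0 + count([5, 3, 5, 1, 2, 2, 3], 4)
lst[0]=5 != 4: 0 + count([3, 5, 1, 2, 2, 3], 4)
lst[0]=3 != 4: 0 + count([5, 1, 2, 2, 3], 4)
lst[0]=5 != 4: 0 + count([1, 2, 2, 3], 4)
lst[0]=1 != 4: 0 + count([2, 2, 3], 4)
lst[0]=2 != 4: 0 + count([2, 3], 4)
lst[0]=2 != 4: 0 + count([3], 4)
lst[0]=3 != 4: 0 + count([], 4)
= 0


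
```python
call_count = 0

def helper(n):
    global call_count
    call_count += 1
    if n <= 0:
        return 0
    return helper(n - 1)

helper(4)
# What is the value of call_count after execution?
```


helper(4) calls helper(3) calls ... calls helper(0)
Total calls: 4 + 1 (for base case) = 5


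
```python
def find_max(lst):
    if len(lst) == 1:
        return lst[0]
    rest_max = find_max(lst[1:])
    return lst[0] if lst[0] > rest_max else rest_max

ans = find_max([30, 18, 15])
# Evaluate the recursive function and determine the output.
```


find_max([30, 18, 15])
= compare 30 with find_max([18, 15])
= compare 18 with find_max([15])
Base: find_max([15]) = 15
compare 18 with 15: max = 18
compare 30 with 18: max = 30
= 30


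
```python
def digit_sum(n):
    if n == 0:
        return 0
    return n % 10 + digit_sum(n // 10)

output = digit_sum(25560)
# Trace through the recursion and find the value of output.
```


digit_sum(25560)
= 0 + digit_sum(2556)
= 0 + 6 + digit_sum(255)
= 0 + 6 + 5 + digit_sum(25)
= 0 + 6 + 5 + 5 + digit_sum(2)
= 0 + 6 + 5 + 5 + 2 + digit_sum(0)
= 0 + 6 + 5 + 5 + 2 + 0
= 18


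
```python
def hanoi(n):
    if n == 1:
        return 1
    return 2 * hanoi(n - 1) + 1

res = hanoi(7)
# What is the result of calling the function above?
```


hanoi(7)
= 2 * hanoi(6) + 1
= 2 * (2 * hanoi(5) + 1) + 1
= 2 * (2 * (2 * hanoi(4) + 1) + 1) + 1
= 2 * (2 * (2 * (2 * hanoi(3) + 1) + 1) + 1) + 1
= 2 * (2 * (2 * (2 * (2 * hanoi(2) + 1) + 1) + 1) + 1) + 1
= 2 * (2 * (2 * (2 * (2 * (2 * hanoi(1) + 1) + 1) + 1) + 1) + 1) + 1
Now compute bottom-up:
hanoi(1) = 1
hanoi(2) = 2 * 1 + 1 = 3
hanoi(3) = 2 * 3 + 1 = 7
hanoi(4) = 2 * 7 + 1 = 15
hanoi(5) = 2 * 15 + 1 = 31
hanoi(6) = 2 * 31 + 1 = 63
hanoi(7) = 2 * 63 + 1 = 127
= 127


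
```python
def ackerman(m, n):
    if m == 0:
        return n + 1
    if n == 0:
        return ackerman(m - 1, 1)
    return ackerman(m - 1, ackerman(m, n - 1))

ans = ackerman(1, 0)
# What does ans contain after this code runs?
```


ackerman(1, 0)
n == 0: return ackerman(0, 1)
= ackerman(0, 1) = 2
= 2


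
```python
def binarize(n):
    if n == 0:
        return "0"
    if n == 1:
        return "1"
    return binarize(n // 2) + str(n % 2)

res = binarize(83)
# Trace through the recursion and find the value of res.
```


binarize(83)
= binarize(41) + "1"
= binarize(20) + "1" + "1"
= binarize(10) + "0" + "1" + "1"
= binarize(5) + "0" + "0" + "1" + "1"
= binarize(2) + "1" + "0" + "0" + "1" + "1"
= binarize(1) + "0" + "1" + "0" + "0" + "1" + "1"
= "1" + "0" + "1" + "0" + "0" + "1" + "1"
= "1010011"


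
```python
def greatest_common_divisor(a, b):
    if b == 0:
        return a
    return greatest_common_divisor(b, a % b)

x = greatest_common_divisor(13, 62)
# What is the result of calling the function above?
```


greatest_common_divisor(13, 62)
= greatest_common_divisor(62, 13 % 62) = greatest_common_divisor(62, 13)
= greatest_common_divisor(13, 62 % 13) = greatest_common_divisor(13, 10)
= greatest_common_divisor(10, 13 % 10) = greatest_common_divisor(10, 3)
= greatest_common_divisor(3, 10 % 3) = greatest_common_divisor(3, 1)
= greatest_common_divisor(1, 3 % 1) = greatest_common_divisor(1, 0)
b == 0, return a = 1


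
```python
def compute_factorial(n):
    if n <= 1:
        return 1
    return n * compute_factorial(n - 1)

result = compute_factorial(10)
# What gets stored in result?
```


compute_factorial(10)
= 10 * compute_factorial(9)
= 10 * 9 * compute_factorial(8)
= 10 * 9 * 8 * compute_factorial(7)
= 10 * 9 * 8 * 7 * compute_factorial(6)
= 10 * 9 * 8 * 7 * 6 * compute_factorial(5)
= 10 * 9 * 8 * 7 * 6 * 5 * compute_factorial(4)
= 10 * 9 * 8 * 7 * 6 * 5 * 4 * compute_factorial(3)
= 10 * 9 * 8 * 7 * 6 * 5 * 4 * 3 * compute_factorial(2)
= 10 * 9 * 8 * 7 * 6 * 5 * 4 * 3 * 2 * compute_factorial(1)
= 10 * 9 * 8 * 7 * 6 * 5 * 4 * 3 * 2 * 1
= 3628800


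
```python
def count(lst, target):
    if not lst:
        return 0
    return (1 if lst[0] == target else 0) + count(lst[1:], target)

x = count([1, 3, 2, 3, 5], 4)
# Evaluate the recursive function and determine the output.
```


count([1, 3, 2, 3, 5], 4)
lst[0]=1 != 4: 0 + count([3, 2, 3, 5], 4)
lst[0]=3 != 4: 0 + count([2, 3, 5], 4)
lst[0]=2 != 4: 0 + count([3, 5], 4)
lst[0]=3 != 4: 0 + count([5], 4)
lst[0]=5 != 4: 0 + count([], 4)
= 0


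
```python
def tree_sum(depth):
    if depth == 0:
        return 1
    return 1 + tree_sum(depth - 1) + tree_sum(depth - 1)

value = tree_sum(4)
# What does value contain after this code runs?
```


tree_sum(4)
= 1 + tree_sum(3) + tree_sum(3)
= 1 + 2 * tree_sum(3)
tree_sum(k) = 2^(k+1) - 1
tree_sum(0) = 1
tree_sum(1) = 3
tree_sum(2) = 7
tree_sum(3) = 15
tree_sum(4) = 31
tree_sum(4) = 2^5 - 1 = 31


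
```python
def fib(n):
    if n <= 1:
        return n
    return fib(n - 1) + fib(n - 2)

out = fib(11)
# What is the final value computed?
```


fib(11)
= fib(10) + fib(9)
= (fib(9) + fib(8)) + fib(9)
Computing bottom-up: fib(0)=0, fib(1)=1, fib(2)=1, fib(3)=2, fib(4)=3, fib(5)=5, fib(6)=8, fib(7)=13, fib(8)=21, fib(9)=34, fib(10)=55, fib(11)=89
= 89


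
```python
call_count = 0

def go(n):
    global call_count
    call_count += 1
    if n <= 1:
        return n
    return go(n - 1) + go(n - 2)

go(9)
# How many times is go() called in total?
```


go(9) calls go(8) and go(7); each non-base call branches into two more.
Let C(k) = total number of calls made by go(k), including the call to go(k) itself.
Base cases: C(0) = 1, C(1) = 1
Recurrence: C(k) = 1 + C(k-1) + C(k-2)
  C(2) = 1 + C(1) + C(0) = 1 + 1 + 1 = 3
  C(3) = 1 + C(2) + C(1) = 1 + 3 + 1 = 5
  C(4) = 1 + C(3) + C(2) = 1 + 5 + 3 = 9
  C(5) = 1 + C(4) + C(3) = 1 + 9 + 5 = 15
  C(6) = 1 + C(5) + C(4) = 1 + 15 + 9 = 25
  C(7) = 1 + C(6) + C(5) = 1 + 25 + 15 = 41
  C(8) = 1 + C(7) + C(6) = 1 + 41 + 25 = 67
  C(9) = 1 + C(8) + C(7) = 1 + 67 + 41 = 109
Total calls = C(9) = 109


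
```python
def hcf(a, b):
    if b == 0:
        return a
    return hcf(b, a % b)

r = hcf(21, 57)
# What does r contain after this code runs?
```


hcf(21, 57)
= hcf(57, 21 % 57) = hcf(57, 21)
= hcf(21, 57 % 21) = hcf(21, 15)
= hcf(15, 21 % 15) = hcf(15, 6)
= hcf(6, 15 % 6) = hcf(6, 3)
= hcf(3, 6 % 3) = hcf(3, 0)
b == 0, return a = 3


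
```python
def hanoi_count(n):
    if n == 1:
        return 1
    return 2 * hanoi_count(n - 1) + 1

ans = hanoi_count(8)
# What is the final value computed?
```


hanoi_count(8)
= 2 * hanoi_count(7) + 1
= 2 * (2 * hanoi_count(6) + 1) + 1
= 2 * (2 * (2 * hanoi_count(5) + 1) + 1) + 1
= 2 * (2 * (2 * (2 * hanoi_count(4) + 1) + 1) + 1) + 1
= 2 * (2 * (2 * (2 * (2 * hanoi_count(3) + 1) + 1) + 1) + 1) + 1
= 2 * (2 * (2 * (2 * (2 * (2 * hanoi_count(2) + 1) + 1) + 1) + 1) + 1) + 1
= 2 * (2 * (2 * (2 * (2 * (2 * (2 * hanoi_count(1) + 1) + 1) + 1) + 1) + 1) + 1) + 1
Now compute bottom-up:
hanoi_count(1) = 1
hanoi_count(2) = 2 * 1 + 1 = 3
hanoi_count(3) = 2 * 3 + 1 = 7
hanoi_count(4) = 2 * 7 + 1 = 15
hanoi_count(5) = 2 * 15 + 1 = 31
hanoi_count(6) = 2 * 31 + 1 = 63
hanoi_count(7) = 2 * 63 + 1 = 127
hanoi_count(8) = 2 * 127 + 1 = 255
= 255


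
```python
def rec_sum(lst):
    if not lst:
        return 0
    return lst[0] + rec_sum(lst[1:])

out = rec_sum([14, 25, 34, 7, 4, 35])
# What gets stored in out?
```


rec_sum([14, 25, 34, 7, 4, 35])
= 14 + rec_sum([25, 34, 7, 4, 35])
= 14 + 25 + rec_sum([34, 7, 4, 35])
= 14 + 25 + 34 + rec_sum([7, 4, 35])
= 14 + 25 + 34 + 7 + rec_sum([4, 35])
= 14 + 25 + 34 + 7 + 4 + rec_sum([35])
= 14 + 25 + 34 + 7 + 4 + 35 + rec_sum([])
= 14 + 25 + 34 + 7 + 4 + 35 + 0
= 119


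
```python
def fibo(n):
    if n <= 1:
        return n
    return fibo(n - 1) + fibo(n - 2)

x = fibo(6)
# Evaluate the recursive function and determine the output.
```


fibo(6)
= fibo(5) + fibo(4)
= (fibo(4) + fibo(3)) + fibo(4)
Computing bottom-up: fibo(0)=0, fibo(1)=1, fibo(2)=1, fibo(3)=2, fibo(4)=3, fibo(5)=5, fibo(6)=8
= 8


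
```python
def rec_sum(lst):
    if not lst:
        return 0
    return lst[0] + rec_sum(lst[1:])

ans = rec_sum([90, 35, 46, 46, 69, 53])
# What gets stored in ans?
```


rec_sum([90, 35, 46, 46, 69, 53])
= 90 + rec_sum([35, 46, 46, 69, 53])
= 90 + 35 + rec_sum([46, 46, 69, 53])
= 90 + 35 + 46 + rec_sum([46, 69, 53])
= 90 + 35 + 46 + 46 + rec_sum([69, 53])
= 90 + 35 + 46 + 46 + 69 + rec_sum([53])
= 90 + 35 + 46 + 46 + 69 + 53 + rec_sum([])
= 90 + 35 + 46 + 46 + 69 + 53 + 0
= 339


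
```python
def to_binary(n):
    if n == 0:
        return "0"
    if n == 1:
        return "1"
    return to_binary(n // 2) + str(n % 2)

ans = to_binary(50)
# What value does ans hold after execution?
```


to_binary(50)
= to_binary(25) + "0"
= to_binary(12) + "1" + "0"
= to_binary(6) + "0" + "1" + "0"
= to_binary(3) + "0" + "0" + "1" + "0"
= to_binary(1) + "1" + "0" + "0" + "1" + "0"
= "1" + "1" + "0" + "0" + "1" + "0"
= "110010"


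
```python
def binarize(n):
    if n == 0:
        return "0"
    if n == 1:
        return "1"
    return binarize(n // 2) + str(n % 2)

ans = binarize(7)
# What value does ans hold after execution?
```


binarize(7)
= binarize(3) + "1"
= binarize(1) + "1" + "1"
= "1" + "1" + "1"
= "111"


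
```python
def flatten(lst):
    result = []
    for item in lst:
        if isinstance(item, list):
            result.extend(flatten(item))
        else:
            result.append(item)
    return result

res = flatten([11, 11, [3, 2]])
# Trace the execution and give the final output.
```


flatten([11, 11, [3, 2]])
Processing each element:
  11 is not a list -> append 11
  11 is not a list -> append 11
  [3, 2] is a list -> flatten recursively -> [3, 2]
= [11, 11, 3, 2]


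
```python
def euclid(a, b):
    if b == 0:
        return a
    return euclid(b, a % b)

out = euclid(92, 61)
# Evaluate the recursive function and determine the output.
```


euclid(92, 61)
= euclid(61, 92 % 61) = euclid(61, 31)
= euclid(31, 61 % 31) = euclid(31, 30)
= euclid(30, 31 % 30) = euclid(30, 1)
= euclid(1, 30 % 1) = euclid(1, 0)
b == 0, return a = 1


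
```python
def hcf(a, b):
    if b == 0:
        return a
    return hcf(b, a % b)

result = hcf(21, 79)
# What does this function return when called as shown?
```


hcf(21, 79)
= hcf(79, 21 % 79) = hcf(79, 21)
= hcf(21, 79 % 21) = hcf(21, 16)
= hcf(16, 21 % 16) = hcf(16, 5)
= hcf(5, 16 % 5) = hcf(5, 1)
= hcf(1, 5 % 1) = hcf(1, 0)
b == 0, return a = 1


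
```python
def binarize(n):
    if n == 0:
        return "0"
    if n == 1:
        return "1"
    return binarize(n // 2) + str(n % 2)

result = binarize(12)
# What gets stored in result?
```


binarize(12)
= binarize(6) + "0"
= binarize(3) + "0" + "0"
= binarize(1) + "1" + "0" + "0"
= "1" + "1" + "0" + "0"
= "1100"


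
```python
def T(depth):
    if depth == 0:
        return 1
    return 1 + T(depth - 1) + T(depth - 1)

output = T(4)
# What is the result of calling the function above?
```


T(4)
= 1 + T(3) + T(3)
= 1 + 2 * T(3)
T(k) = 2^(k+1) - 1
T(0) = 1
T(1) = 3
T(2) = 7
T(3) = 15
T(4) = 31
T(4) = 2^5 - 1 = 31


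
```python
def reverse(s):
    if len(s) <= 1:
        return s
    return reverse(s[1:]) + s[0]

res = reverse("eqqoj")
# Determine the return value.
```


reverse("eqqoj")
= reverse("qqoj") + "e"
= reverse("qoj") + "q" + "e"
= reverse("oj") + "q" + "q" + "e"
= reverse("j") + "o" + "q" + "q" + "e"
= "j" + "o" + "q" + "q" + "e"
= "joqqe"


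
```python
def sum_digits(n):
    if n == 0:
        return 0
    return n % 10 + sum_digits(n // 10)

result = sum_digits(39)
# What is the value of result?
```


sum_digits(39)
= 9 + sum_digits(3)
= 9 + 3 + sum_digits(0)
= 9 + 3 + 0
= 12


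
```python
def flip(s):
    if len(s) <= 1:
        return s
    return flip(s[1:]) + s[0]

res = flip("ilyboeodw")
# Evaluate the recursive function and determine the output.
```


flip("ilyboeodw")
= flip("lyboeodw") + "i"
= flip("yboeodw") + "l" + "i"
= flip("boeodw") + "y" + "l" + "i"
= flip("oeodw") + "b" + "y" + "l" + "i"
= flip("eodw") + "o" + "b" + "y" + "l" + "i"
= flip("odw") + "e" + "o" + "b" + "y" + "l" + "i"
= flip("dw") + "o" + "e" + "o" + "b" + "y" + "l" + "i"
= flip("w") + "d" + "o" + "e" + "o" + "b" + "y" + "l" + "i"
= "w" + "d" + "o" + "e" + "o" + "b" + "y" + "l" + "i"
= "wdoeobyli"


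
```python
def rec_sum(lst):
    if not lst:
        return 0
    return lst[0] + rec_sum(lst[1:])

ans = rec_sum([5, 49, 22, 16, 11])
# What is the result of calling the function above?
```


rec_sum([5, 49, 22, 16, 11])
= 5 + rec_sum([49, 22, 16, 11])
= 5 + 49 + rec_sum([22, 16, 11])
= 5 + 49 + 22 + rec_sum([16, 11])
= 5 + 49 + 22 + 16 + rec_sum([11])
= 5 + 49 + 22 + 16 + 11 + rec_sum([])
= 5 + 49 + 22 + 16 + 11 + 0
= 103


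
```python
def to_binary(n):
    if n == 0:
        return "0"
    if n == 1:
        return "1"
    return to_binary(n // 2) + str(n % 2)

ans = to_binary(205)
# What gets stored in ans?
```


to_binary(205)
= to_binary(102) + "1"
= to_binary(51) + "0" + "1"
= to_binary(25) + "1" + "0" + "1"
= to_binary(12) + "1" + "1" + "0" + "1"
= to_binary(6) + "0" + "1" + "1" + "0" + "1"
= to_binary(3) + "0" + "0" + "1" + "1" + "0" + "1"
= to_binary(1) + "1" + "0" + "0" + "1" + "1" + "0" + "1"
= "1" + "1" + "0" + "0" + "1" + "1" + "0" + "1"
= "11001101"


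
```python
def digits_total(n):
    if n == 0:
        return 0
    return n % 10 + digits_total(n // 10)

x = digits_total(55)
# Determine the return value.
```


digits_total(55)
= 5 + digits_total(5)
= 5 + 5 + digits_total(0)
= 5 + 5 + 0
= 10


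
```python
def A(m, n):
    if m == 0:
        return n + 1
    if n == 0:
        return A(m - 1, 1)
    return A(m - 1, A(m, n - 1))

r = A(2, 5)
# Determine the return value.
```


A(2, 5)
= A(1, A(2, 4))
First compute A(2, 4) = 11
= A(1, 11)
= 13


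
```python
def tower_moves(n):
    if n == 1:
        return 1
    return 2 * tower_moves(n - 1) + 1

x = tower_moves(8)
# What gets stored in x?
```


tower_moves(8)
= 2 * tower_moves(7) + 1
= 2 * (2 * tower_moves(6) + 1) + 1
= 2 * (2 * (2 * tower_moves(5) + 1) + 1) + 1
= 2 * (2 * (2 * (2 * tower_moves(4) + 1) + 1) + 1) + 1
= 2 * (2 * (2 * (2 * (2 * tower_moves(3) + 1) + 1) + 1) + 1) + 1
= 2 * (2 * (2 * (2 * (2 * (2 * tower_moves(2) + 1) + 1) + 1) + 1) + 1) + 1
= 2 * (2 * (2 * (2 * (2 * (2 * (2 * tower_moves(1) + 1) + 1) + 1) + 1) + 1) + 1) + 1
Now compute bottom-up:
tower_moves(1) = 1
tower_moves(2) = 2 * 1 + 1 = 3
tower_moves(3) = 2 * 3 + 1 = 7
tower_moves(4) = 2 * 7 + 1 = 15
tower_moves(5) = 2 * 15 + 1 = 31
tower_moves(6) = 2 * 31 + 1 = 63
tower_moves(7) = 2 * 63 + 1 = 127
tower_moves(8) = 2 * 127 + 1 = 255
= 255


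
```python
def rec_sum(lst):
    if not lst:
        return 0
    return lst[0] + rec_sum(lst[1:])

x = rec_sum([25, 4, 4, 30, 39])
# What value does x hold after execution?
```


rec_sum([25, 4, 4, 30, 39])
= 25 + rec_sum([4, 4, 30, 39])
= 25 + 4 + rec_sum([4, 30, 39])
= 25 + 4 + 4 + rec_sum([30, 39])
= 25 + 4 + 4 + 30 + rec_sum([39])
= 25 + 4 + 4 + 30 + 39 + rec_sum([])
= 25 + 4 + 4 + 30 + 39 + 0
= 102


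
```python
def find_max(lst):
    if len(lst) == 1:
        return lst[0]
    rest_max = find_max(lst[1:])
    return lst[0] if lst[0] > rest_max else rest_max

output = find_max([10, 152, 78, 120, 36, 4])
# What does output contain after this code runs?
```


find_max([10, 152, 78, 120, 36, 4])
= compare 10 with find_max([152, 78, 120, 36, 4])
= compare 152 with find_max([78, 120, 36, 4])
= compare 78 with find_max([120, 36, 4])
= compare 120 with find_max([36, 4])
= compare 36 with find_max([4])
Base: find_max([4]) = 4
compare 36 with 4: max = 36
compare 120 with 36: max = 120
compare 78 with 120: max = 120
compare 152 with 120: max = 152
compare 10 with 152: max = 152
= 152


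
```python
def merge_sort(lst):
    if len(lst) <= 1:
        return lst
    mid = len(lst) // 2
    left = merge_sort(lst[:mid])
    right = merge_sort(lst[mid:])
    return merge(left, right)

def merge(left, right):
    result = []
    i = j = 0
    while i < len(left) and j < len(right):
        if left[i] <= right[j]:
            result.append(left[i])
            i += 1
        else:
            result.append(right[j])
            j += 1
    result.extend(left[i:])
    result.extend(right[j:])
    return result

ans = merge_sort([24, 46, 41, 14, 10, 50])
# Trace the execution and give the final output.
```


merge_sort([24, 46, 41, 14, 10, 50])
Split into [24, 46, 41] and [14, 10, 50]
Left sorted: [24, 41, 46]
Right sorted: [10, 14, 50]
Merge [24, 41, 46] and [10, 14, 50]
= [10, 14, 24, 41, 46, 50]


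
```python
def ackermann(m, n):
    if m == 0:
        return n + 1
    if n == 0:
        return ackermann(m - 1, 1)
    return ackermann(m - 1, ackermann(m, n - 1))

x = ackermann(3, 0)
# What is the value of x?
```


ackermann(3, 0)
n == 0: return ackermann(2, 1)
= ackermann(2, 1) = 5
= 5


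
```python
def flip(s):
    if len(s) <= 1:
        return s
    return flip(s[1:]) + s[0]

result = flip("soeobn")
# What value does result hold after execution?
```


flip("soeobn")
= flip("oeobn") + "s"
= flip("eobn") + "o" + "s"
= flip("obn") + "e" + "o" + "s"
= flip("bn") + "o" + "e" + "o" + "s"
= flip("n") + "b" + "o" + "e" + "o" + "s"
= "n" + "b" + "o" + "e" + "o" + "s"
= "nboeos"


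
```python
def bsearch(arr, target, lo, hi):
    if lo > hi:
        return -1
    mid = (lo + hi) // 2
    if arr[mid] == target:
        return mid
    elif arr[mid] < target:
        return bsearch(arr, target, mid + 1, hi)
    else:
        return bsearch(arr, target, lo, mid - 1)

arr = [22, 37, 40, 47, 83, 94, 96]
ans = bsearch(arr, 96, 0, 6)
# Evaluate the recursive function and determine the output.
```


bsearch(arr, 96, 0, 6)
lo=0, hi=6, mid=3, arr[mid]=47
47 < 96, search right half
lo=4, hi=6, mid=5, arr[mid]=94
94 < 96, search right half
lo=6, hi=6, mid=6, arr[mid]=96
arr[6] == 96, found at index 6
= 6


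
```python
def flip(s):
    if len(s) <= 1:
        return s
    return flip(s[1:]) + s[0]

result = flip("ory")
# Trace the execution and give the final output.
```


flip("ory")
= flip("ry") + "o"
= flip("y") + "r" + "o"
= "y" + "r" + "o"
= "yro"


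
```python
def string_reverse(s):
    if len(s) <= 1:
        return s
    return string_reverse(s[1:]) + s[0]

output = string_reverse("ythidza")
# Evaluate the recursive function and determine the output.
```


string_reverse("ythidza")
= string_reverse("thidza") + "y"
= string_reverse("hidza") + "t" + "y"
= string_reverse("idza") + "h" + "t" + "y"
= string_reverse("dza") + "i" + "h" + "t" + "y"
= string_reverse("za") + "d" + "i" + "h" + "t" + "y"
= string_reverse("a") + "z" + "d" + "i" + "h" + "t" + "y"
= "a" + "z" + "d" + "i" + "h" + "t" + "y"
= "azdihty"


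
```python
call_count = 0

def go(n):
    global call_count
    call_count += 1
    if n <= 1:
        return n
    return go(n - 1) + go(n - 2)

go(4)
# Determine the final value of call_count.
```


go(4) calls go(3) and go(2); each non-base call branches into two more.
Let C(k) = total number of calls made by go(k), including the call to go(k) itself.
Base cases: C(0) = 1, C(1) = 1
Recurrence: C(k) = 1 + C(k-1) + C(k-2)
  C(2) = 1 + C(1) + C(0) = 1 + 1 + 1 = 3
  C(3) = 1 + C(2) + C(1) = 1 + 3 + 1 = 5
  C(4) = 1 + C(3) + C(2) = 1 + 5 + 3 = 9
Total calls = C(4) = 9


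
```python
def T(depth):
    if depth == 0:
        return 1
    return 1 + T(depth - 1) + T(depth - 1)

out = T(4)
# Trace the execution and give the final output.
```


T(4)
= 1 + T(3) + T(3)
= 1 + 2 * T(3)
T(k) = 2^(k+1) - 1
T(0) = 1
T(1) = 3
T(2) = 7
T(3) = 15
T(4) = 31
T(4) = 2^5 - 1 = 31


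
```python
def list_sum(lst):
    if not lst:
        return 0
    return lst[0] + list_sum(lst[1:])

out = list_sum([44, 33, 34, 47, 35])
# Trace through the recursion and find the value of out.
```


list_sum([44, 33, 34, 47, 35])
= 44 + list_sum([33, 34, 47, 35])
= 44 + 33 + list_sum([34, 47, 35])
= 44 + 33 + 34 + list_sum([47, 35])
= 44 + 33 + 34 + 47 + list_sum([35])
= 44 + 33 + 34 + 47 + 35 + list_sum([])
= 44 + 33 + 34 + 47 + 35 + 0
= 193


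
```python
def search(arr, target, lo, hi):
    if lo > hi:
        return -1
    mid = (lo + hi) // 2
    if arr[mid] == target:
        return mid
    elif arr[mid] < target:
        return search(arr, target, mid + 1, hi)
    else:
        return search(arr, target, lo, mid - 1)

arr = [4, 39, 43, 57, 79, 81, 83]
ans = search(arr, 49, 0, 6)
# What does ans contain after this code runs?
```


search(arr, 49, 0, 6)
lo=0, hi=6, mid=3, arr[mid]=57
57 > 49, search left half
lo=0, hi=2, mid=1, arr[mid]=39
39 < 49, search right half
lo=2, hi=2, mid=2, arr[mid]=43
43 < 49, search right half
lo > hi, target not found, return -1
= -1


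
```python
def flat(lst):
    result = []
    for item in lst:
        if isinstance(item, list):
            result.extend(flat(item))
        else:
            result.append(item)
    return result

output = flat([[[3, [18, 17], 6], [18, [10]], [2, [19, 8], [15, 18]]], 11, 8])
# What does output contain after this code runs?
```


flat([[[3, [18, 17], 6], [18, [10]], [2, [19, 8], [15, 18]]], 11, 8])
Processing each element:
  [[3, [18, 17], 6], [18, [10]], [2, [19, 8], [15, 18]]] is a list -> flat recursively -> [3, 18, 17, 6, 18, 10, 2, 19, 8, 15, 18]
  11 is not a list -> append 11
  8 is not a list -> append 8
= [3, 18, 17, 6, 18, 10, 2, 19, 8, 15, 18, 11, 8]


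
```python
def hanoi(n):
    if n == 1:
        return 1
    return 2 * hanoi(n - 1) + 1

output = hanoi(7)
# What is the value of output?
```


hanoi(7)
= 2 * hanoi(6) + 1
= 2 * (2 * hanoi(5) + 1) + 1
= 2 * (2 * (2 * hanoi(4) + 1) + 1) + 1
= 2 * (2 * (2 * (2 * hanoi(3) + 1) + 1) + 1) + 1
= 2 * (2 * (2 * (2 * (2 * hanoi(2) + 1) + 1) + 1) + 1) + 1
= 2 * (2 * (2 * (2 * (2 * (2 * hanoi(1) + 1) + 1) + 1) + 1) + 1) + 1
Now compute bottom-up:
hanoi(1) = 1
hanoi(2) = 2 * 1 + 1 = 3
hanoi(3) = 2 * 3 + 1 = 7
hanoi(4) = 2 * 7 + 1 = 15
hanoi(5) = 2 * 15 + 1 = 31
hanoi(6) = 2 * 31 + 1 = 63
hanoi(7) = 2 * 63 + 1 = 127
= 127


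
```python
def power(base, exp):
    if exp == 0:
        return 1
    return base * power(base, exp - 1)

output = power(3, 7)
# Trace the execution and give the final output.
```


power(3, 7)
= 3 * power(3, 6)
= 3 * 3 * power(3, 5)
= 3 * 3 * 3 * power(3, 4)
= 3 * 3 * 3 * 3 * power(3, 3)
= 3 * 3 * 3 * 3 * 3 * power(3, 2)
= 3 * 3 * 3 * 3 * 3 * 3 * power(3, 1)
= 3 * 3 * 3 * 3 * 3 * 3 * 3 * power(3, 0)
= 3 * 3 * 3 * 3 * 3 * 3 * 3 * 1
= 2187


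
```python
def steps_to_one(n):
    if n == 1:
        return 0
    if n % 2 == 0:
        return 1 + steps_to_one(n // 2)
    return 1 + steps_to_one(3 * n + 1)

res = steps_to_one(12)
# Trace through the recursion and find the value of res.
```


steps_to_one(12)
12 is even -> steps_to_one(6)
6 is even -> steps_to_one(3)
3 is odd -> 3*3+1 = 10 -> steps_to_one(10)
10 is even -> steps_to_one(5)
5 is odd -> 3*5+1 = 16 -> steps_to_one(16)
16 is even -> steps_to_one(8)
8 is even -> steps_to_one(4)
4 is even -> steps_to_one(2)
2 is even -> steps_to_one(1)
Reached 1 after 9 steps
= 9


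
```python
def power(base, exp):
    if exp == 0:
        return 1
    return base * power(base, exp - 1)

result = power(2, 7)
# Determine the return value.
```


power(2, 7)
= 2 * power(2, 6)
= 2 * 2 * power(2, 5)
= 2 * 2 * 2 * power(2, 4)
= 2 * 2 * 2 * 2 * power(2, 3)
= 2 * 2 * 2 * 2 * 2 * power(2, 2)
= 2 * 2 * 2 * 2 * 2 * 2 * power(2, 1)
= 2 * 2 * 2 * 2 * 2 * 2 * 2 * power(2, 0)
= 2 * 2 * 2 * 2 * 2 * 2 * 2 * 1
= 128


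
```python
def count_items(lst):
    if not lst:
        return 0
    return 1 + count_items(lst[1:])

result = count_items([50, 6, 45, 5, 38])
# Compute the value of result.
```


count_items([50, 6, 45, 5, 38])
= 1 + count_items([6, 45, 5, 38])
= 1 + 1 + count_items([45, 5, 38])
= 1 + 1 + 1 + count_items([5, 38])
= 1 + 1 + 1 + 1 + count_items([38])
= 1 + 1 + 1 + 1 + 1 + count_items([])
= 1 + 1 + 1 + 1 + 1 + 0
= 5


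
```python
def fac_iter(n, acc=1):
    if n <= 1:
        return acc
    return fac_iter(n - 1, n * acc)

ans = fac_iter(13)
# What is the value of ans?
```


fac_iter(13, 1)
= fac_iter(12, 13 * 1) = fac_iter(12, 13)
= fac_iter(11, 12 * 13) = fac_iter(11, 156)
= fac_iter(10, 11 * 156) = fac_iter(10, 1716)
= fac_iter(9, 10 * 1716) = fac_iter(9, 17160)
= fac_iter(8, 9 * 17160) = fac_iter(8, 154440)
= fac_iter(7, 8 * 154440) = fac_iter(7, 1235520)
= fac_iter(6, 7 * 1235520) = fac_iter(6, 8648640)
= fac_iter(5, 6 * 8648640) = fac_iter(5, 51891840)
= fac_iter(4, 5 * 51891840) = fac_iter(4, 259459200)
= fac_iter(3, 4 * 259459200) = fac_iter(3, 1037836800)
= fac_iter(2, 3 * 1037836800) = fac_iter(2, 3113510400)
= fac_iter(1, 2 * 3113510400) = fac_iter(1, 6227020800)
n <= 1, return acc = 6227020800


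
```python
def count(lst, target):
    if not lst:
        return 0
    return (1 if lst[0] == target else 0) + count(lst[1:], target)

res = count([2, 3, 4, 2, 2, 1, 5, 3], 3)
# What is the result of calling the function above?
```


count([2, 3, 4, 2, 2, 1, 5, 3], 3)
lst[0]=2 != 3: 0 + count([3, 4, 2, 2, 1, 5, 3], 3)
lst[0]=3 == 3: 1 + count([4, 2, 2, 1, 5, 3], 3)
lst[0]=4 != 3: 0 + count([2, 2, 1, 5, 3], 3)
lst[0]=2 != 3: 0 + count([2, 1, 5, 3], 3)
lst[0]=2 != 3: 0 + count([1, 5, 3], 3)
lst[0]=1 != 3: 0 + count([5, 3], 3)
lst[0]=5 != 3: 0 + count([3], 3)
lst[0]=3 == 3: 1 + count([], 3)
= 2


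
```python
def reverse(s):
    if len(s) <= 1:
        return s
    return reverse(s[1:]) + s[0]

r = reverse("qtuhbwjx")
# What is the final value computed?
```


reverse("qtuhbwjx")
= reverse("tuhbwjx") + "q"
= reverse("uhbwjx") + "t" + "q"
= reverse("hbwjx") + "u" + "t" + "q"
= reverse("bwjx") + "h" + "u" + "t" + "q"
= reverse("wjx") + "b" + "h" + "u" + "t" + "q"
= reverse("jx") + "w" + "b" + "h" + "u" + "t" + "q"
= reverse("x") + "j" + "w" + "b" + "h" + "u" + "t" + "q"
= "x" + "j" + "w" + "b" + "h" + "u" + "t" + "q"
= "xjwbhutq"


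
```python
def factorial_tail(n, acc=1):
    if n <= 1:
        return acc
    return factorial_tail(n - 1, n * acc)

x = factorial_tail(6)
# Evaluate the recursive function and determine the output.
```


factorial_tail(6, 1)
= factorial_tail(5, 6 * 1) = factorial_tail(5, 6)
= factorial_tail(4, 5 * 6) = factorial_tail(4, 30)
= factorial_tail(3, 4 * 30) = factorial_tail(3, 120)
= factorial_tail(2, 3 * 120) = factorial_tail(2, 360)
= factorial_tail(1, 2 * 360) = factorial_tail(1, 720)
n <= 1, return acc = 720


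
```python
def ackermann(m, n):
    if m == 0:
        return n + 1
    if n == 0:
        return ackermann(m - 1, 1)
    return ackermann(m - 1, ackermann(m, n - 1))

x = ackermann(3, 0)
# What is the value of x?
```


ackermann(3, 0)
n == 0: return ackermann(2, 1)
= ackermann(2, 1) = 5
= 5


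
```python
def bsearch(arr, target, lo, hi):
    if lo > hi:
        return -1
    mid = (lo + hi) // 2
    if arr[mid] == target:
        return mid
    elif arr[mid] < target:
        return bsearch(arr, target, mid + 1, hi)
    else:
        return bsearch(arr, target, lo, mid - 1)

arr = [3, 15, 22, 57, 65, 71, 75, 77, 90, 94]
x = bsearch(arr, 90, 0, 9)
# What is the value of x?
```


bsearch(arr, 90, 0, 9)
lo=0, hi=9, mid=4, arr[mid]=65
65 < 90, search right half
lo=5, hi=9, mid=7, arr[mid]=77
77 < 90, search right half
lo=8, hi=9, mid=8, arr[mid]=90
arr[8] == 90, found at index 8
= 8


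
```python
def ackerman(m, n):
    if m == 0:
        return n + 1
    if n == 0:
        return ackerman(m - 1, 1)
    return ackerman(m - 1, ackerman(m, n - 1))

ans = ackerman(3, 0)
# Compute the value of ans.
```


ackerman(3, 0)
n == 0: return ackerman(2, 1)
= ackerman(2, 1) = 5
= 5


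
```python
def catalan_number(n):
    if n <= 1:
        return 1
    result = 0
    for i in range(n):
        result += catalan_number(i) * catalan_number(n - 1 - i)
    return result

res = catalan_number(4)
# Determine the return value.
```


catalan_number(4)
= sum of catalan_number(i) * catalan_number(4-1-i) for i in 0..3
First compute sub-values bottom-up:
  catalan_number(0) = 1, catalan_number(1) = 1
  catalan_number(2) = 1*1 + 1*1 = 2
  catalan_number(3) = 1*2 + 1*1 + 2*1 = 5
Now catalan_number(4):
  catalan_number(0)*catalan_number(3) = 1*5 = 5
  catalan_number(1)*catalan_number(2) = 1*2 = 2
  catalan_number(2)*catalan_number(1) = 2*1 = 2
  catalan_number(3)*catalan_number(0) = 5*1 = 5
= 5 + 2 + 2 + 5
= 14


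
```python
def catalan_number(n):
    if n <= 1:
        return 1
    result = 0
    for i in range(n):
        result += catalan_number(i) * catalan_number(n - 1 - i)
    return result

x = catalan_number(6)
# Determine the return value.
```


catalan_number(6)
= sum of catalan_number(i) * catalan_number(6-1-i) for i in 0..5
First compute sub-values bottom-up:
  catalan_number(0) = 1, catalan_number(1) = 1
  catalan_number(2) = 1*1 + 1*1 = 2
  catalan_number(3) = 1*2 + 1*1 + 2*1 = 5
  catalan_number(4) = 1*5 + 1*2 + 2*1 + 5*1 = 14
  catalan_number(5) = 1*14 + 1*5 + 2*2 + 5*1 + 14*1 = 42
Now catalan_number(6):
  catalan_number(0)*catalan_number(5) = 1*42 = 42
  catalan_number(1)*catalan_number(4) = 1*14 = 14
  catalan_number(2)*catalan_number(3) = 2*5 = 10
  catalan_number(3)*catalan_number(2) = 5*2 = 10
  catalan_number(4)*catalan_number(1) = 14*1 = 14
  catalan_number(5)*catalan_number(0) = 42*1 = 42
= 42 + 14 + 10 + 10 + 14 + 42
= 132


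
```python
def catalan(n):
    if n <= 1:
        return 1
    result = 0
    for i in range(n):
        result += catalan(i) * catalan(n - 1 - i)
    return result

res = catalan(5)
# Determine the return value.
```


catalan(5)
= sum of catalan(i) * catalan(5-1-i) for i in 0..4
First compute sub-values bottom-up:
  catalan(0) = 1, catalan(1) = 1
  catalan(2) = 1*1 + 1*1 = 2
  catalan(3) = 1*2 + 1*1 + 2*1 = 5
  catalan(4) = 1*5 + 1*2 + 2*1 + 5*1 = 14
Now catalan(5):
  catalan(0)*catalan(4) = 1*14 = 14
  catalan(1)*catalan(3) = 1*5 = 5
  catalan(2)*catalan(2) = 2*2 = 4
  catalan(3)*catalan(1) = 5*1 = 5
  catalan(4)*catalan(0) = 14*1 = 14
= 14 + 5 + 4 + 5 + 14
= 42


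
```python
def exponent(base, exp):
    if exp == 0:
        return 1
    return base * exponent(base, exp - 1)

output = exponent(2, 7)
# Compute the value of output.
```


exponent(2, 7)
= 2 * exponent(2, 6)
= 2 * 2 * exponent(2, 5)
= 2 * 2 * 2 * exponent(2, 4)
= 2 * 2 * 2 * 2 * exponent(2, 3)
= 2 * 2 * 2 * 2 * 2 * exponent(2, 2)
= 2 * 2 * 2 * 2 * 2 * 2 * exponent(2, 1)
= 2 * 2 * 2 * 2 * 2 * 2 * 2 * exponent(2, 0)
= 2 * 2 * 2 * 2 * 2 * 2 * 2 * 1
= 128


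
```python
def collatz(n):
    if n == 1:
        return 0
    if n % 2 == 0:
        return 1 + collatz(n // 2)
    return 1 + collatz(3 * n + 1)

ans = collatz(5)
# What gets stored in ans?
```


collatz(5)
5 is odd -> 3*5+1 = 16 -> collatz(16)
16 is even -> collatz(8)
8 is even -> collatz(4)
4 is even -> collatz(2)
2 is even -> collatz(1)
Reached 1 after 5 steps
= 5


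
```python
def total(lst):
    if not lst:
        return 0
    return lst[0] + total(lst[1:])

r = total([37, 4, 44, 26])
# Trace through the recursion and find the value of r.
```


total([37, 4, 44, 26])
= 37 + total([4, 44, 26])
= 37 + 4 + total([44, 26])
= 37 + 4 + 44 + total([26])
= 37 + 4 + 44 + 26 + total([])
= 37 + 4 + 44 + 26 + 0
= 111


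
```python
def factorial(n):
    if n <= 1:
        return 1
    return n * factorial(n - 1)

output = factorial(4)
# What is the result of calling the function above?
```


factorial(4)
= 4 * factorial(3)
= 4 * 3 * factorial(2)
= 4 * 3 * 2 * factorial(1)
= 4 * 3 * 2 * 1
= 24


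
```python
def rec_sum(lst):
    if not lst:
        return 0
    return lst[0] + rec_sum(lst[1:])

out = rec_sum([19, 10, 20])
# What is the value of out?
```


rec_sum([19, 10, 20])
= 19 + rec_sum([10, 20])
= 19 + 10 + rec_sum([20])
= 19 + 10 + 20 + rec_sum([])
= 19 + 10 + 20 + 0
= 49


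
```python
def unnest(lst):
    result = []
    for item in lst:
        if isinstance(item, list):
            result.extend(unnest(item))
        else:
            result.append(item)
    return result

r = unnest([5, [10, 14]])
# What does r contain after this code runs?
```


unnest([5, [10, 14]])
Processing each element:
  5 is not a list -> append 5
  [10, 14] is a list -> unnest recursively -> [10, 14]
= [5, 10, 14]


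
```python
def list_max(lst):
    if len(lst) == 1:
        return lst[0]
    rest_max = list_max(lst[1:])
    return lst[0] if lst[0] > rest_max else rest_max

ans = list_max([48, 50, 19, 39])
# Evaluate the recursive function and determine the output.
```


list_max([48, 50, 19, 39])
= compare 48 with list_max([50, 19, 39])
= compare 50 with list_max([19, 39])
= compare 19 with list_max([39])
Base: list_max([39]) = 39
compare 19 with 39: max = 39
compare 50 with 39: max = 50
compare 48 with 50: max = 50
= 50


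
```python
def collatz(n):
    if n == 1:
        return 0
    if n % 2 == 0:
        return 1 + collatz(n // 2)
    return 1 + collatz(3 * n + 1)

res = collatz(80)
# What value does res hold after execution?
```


collatz(80)
80 is even -> collatz(40)
40 is even -> collatz(20)
20 is even -> collatz(10)
10 is even -> collatz(5)
5 is odd -> 3*5+1 = 16 -> collatz(16)
16 is even -> collatz(8)
8 is even -> collatz(4)
4 is even -> collatz(2)
2 is even -> collatz(1)
Reached 1 after 9 steps
= 9


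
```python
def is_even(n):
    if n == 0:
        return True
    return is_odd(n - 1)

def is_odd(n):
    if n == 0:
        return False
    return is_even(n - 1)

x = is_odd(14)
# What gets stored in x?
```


is_odd(14)
= is_even(13)
= is_odd(12)
= is_even(11)
= is_odd(10)
= is_even(9)
= is_odd(8)
= is_even(7)
= is_odd(6)
= is_even(5)
= is_odd(4)
= is_even(3)
= is_odd(2)
= is_even(1)
= is_odd(0)
n == 0: return False
= False


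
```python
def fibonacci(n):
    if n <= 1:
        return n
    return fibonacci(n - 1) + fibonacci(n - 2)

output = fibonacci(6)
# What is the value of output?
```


fibonacci(6)
= fibonacci(5) + fibonacci(4)
= (fibonacci(4) + fibonacci(3)) + fibonacci(4)
Computing bottom-up: fibonacci(0)=0, fibonacci(1)=1, fibonacci(2)=1, fibonacci(3)=2, fibonacci(4)=3, fibonacci(5)=5, fibonacci(6)=8
= 8


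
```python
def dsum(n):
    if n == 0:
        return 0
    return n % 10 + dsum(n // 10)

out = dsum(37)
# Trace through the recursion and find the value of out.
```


dsum(37)
= 7 + dsum(3)
= 7 + 3 + dsum(0)
= 7 + 3 + 0
= 10


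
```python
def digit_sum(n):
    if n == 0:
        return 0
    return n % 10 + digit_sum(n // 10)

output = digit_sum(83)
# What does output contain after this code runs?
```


digit_sum(83)
= 3 + digit_sum(8)
= 3 + 8 + digit_sum(0)
= 3 + 8 + 0
= 11


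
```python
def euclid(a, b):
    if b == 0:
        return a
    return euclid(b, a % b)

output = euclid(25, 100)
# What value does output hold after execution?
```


euclid(25, 100)
= euclid(100, 25 % 100) = euclid(100, 25)
= euclid(25, 100 % 25) = euclid(25, 0)
b == 0, return a = 25


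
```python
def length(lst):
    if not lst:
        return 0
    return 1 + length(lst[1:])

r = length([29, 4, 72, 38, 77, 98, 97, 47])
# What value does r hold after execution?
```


length([29, 4, 72, 38, 77, 98, 97, 47])
= 1 + length([4, 72, 38, 77, 98, 97, 47])
= 1 + 1 + length([72, 38, 77, 98, 97, 47])
= 1 + 1 + 1 + length([38, 77, 98, 97, 47])
= 1 + 1 + 1 + 1 + length([77, 98, 97, 47])
= 1 + 1 + 1 + 1 + 1 + length([98, 97, 47])
= 1 + 1 + 1 + 1 + 1 + 1 + length([97, 47])
= 1 + 1 + 1 + 1 + 1 + 1 + 1 + length([47])
= 1 + 1 + 1 + 1 + 1 + 1 + 1 + 1 + length([])
= 1 + 1 + 1 + 1 + 1 + 1 + 1 + 1 + 0
= 8


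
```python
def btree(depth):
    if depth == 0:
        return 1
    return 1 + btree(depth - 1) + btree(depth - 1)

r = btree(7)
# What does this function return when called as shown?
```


btree(7)
= 1 + btree(6) + btree(6)
= 1 + 2 * btree(6)
btree(k) = 2^(k+1) - 1
btree(0) = 1
btree(1) = 3
btree(2) = 7
btree(3) = 15
btree(4) = 31
btree(7) = 2^8 - 1 = 255
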